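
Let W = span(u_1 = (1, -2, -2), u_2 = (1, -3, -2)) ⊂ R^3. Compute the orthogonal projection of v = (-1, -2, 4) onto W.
proj_W(v) = (-9/5, -2, 18/5)

Set up U = [u_1 | ... | u_2] ∈ R^(3×2). The projector onto W = col(U) is P = U (U^T U)^(-1) U^T.
Compute U^T U =
  [9, 11]
  [11, 14],
and U^T v = (-5, -3).
Solve U^T U · c = U^T v for the coefficients: c = (-37/5, 28/5). The projection is proj_W(v) = U c.
Check: (v - proj_W(v)) · u_1 = 0  (should be 0).
Check: (v - proj_W(v)) · u_2 = 0  (should be 0).
Result: proj_W(v) = (-9/5, -2, 18/5).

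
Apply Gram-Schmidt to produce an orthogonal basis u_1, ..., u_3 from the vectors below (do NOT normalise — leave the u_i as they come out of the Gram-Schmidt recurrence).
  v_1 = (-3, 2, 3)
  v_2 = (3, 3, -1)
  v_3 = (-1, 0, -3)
Orthogonal basis:
  u_1 = (-3, 2, 3)
  u_2 = (24/11, 39/11, -2/11)
  u_3 = (-308/191, 168/191, -420/191)

Apply the Gram-Schmidt recurrence
  u_1 = v_1
  u_i = v_i − Σ_{j<i} ((v_i · u_j) / (u_j · u_j)) · u_j.

Step by step this gives:
  u_1 = (-3, 2, 3)
  u_2 = (24/11, 39/11, -2/11)
  u_3 = (-308/191, 168/191, -420/191)

Orthogonality check:
  u_2 · u_1 = 0 (should be 0)
  u_3 · u_1 = 0 (should be 0)
  u_3 · u_2 = 0 (should be 0)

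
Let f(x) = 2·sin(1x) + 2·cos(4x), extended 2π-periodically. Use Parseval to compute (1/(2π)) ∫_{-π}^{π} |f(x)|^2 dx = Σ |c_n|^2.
Σ |c_n|^2 = 4

Expand |f|^2 and use orthogonality of {sin(nx), cos(mx)} on [-π, π]:
  ∫_{-π}^{π} sin(nx)^2 dx = π, ∫ cos(mx)^2 dx = π, and cross terms integrate to 0.
So ∫_{-π}^{π} f(x)^2 dx = 2^2 · π + 2^2 · π = (4 + 4)π.
Divide by 2π: (4 + 4)/2 = 4.
By Parseval, this equals Σ |c_n|^2.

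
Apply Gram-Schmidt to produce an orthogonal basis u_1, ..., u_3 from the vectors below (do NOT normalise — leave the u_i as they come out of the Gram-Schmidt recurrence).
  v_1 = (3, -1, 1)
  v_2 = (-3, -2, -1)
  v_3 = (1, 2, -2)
Orthogonal basis:
  u_1 = (3, -1, 1)
  u_2 = (-9/11, -30/11, -3/11)
  u_3 = (7/10, 0, -21/10)

Apply the Gram-Schmidt recurrence
  u_1 = v_1
  u_i = v_i − Σ_{j<i} ((v_i · u_j) / (u_j · u_j)) · u_j.

Step by step this gives:
  u_1 = (3, -1, 1)
  u_2 = (-9/11, -30/11, -3/11)
  u_3 = (7/10, 0, -21/10)

Orthogonality check:
  u_2 · u_1 = 0 (should be 0)
  u_3 · u_1 = 0 (should be 0)
  u_3 · u_2 = 0 (should be 0)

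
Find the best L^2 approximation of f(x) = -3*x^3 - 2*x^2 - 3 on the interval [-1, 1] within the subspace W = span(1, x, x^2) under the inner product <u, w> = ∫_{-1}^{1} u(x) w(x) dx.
g(x) = -2*x^2 - 9*x/5 - 3

The best approximation g ∈ W is the orthogonal projection of f onto W. Writing g = a_0 + a_1 x + a_2 x^2, the coefficients solve the normal equations G · a = b where
  G_{ij} = <φ_i, φ_j> and b_i = <f, φ_i>, with φ_0 = 1, φ_1 = x, φ_2 = x^2.
G =
  [2, 0, 2/3]
  [0, 2/3, 0]
  [2/3, 0, 2/5],
b = (-22/3, -6/5, -14/5).
Solving gives a_0 = -3, a_1 = -9/5, a_2 = -2, so
  g(x) = -2*x^2 - 9*x/5 - 3.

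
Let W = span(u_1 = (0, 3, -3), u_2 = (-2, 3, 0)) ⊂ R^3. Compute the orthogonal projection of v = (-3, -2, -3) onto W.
proj_W(v) = (6/17, 4/17, -13/17)

Set up U = [u_1 | ... | u_2] ∈ R^(3×2). The projector onto W = col(U) is P = U (U^T U)^(-1) U^T.
Compute U^T U =
  [18, 9]
  [9, 13],
and U^T v = (3, 0).
Solve U^T U · c = U^T v for the coefficients: c = (13/51, -3/17). The projection is proj_W(v) = U c.
Check: (v - proj_W(v)) · u_1 = 0  (should be 0).
Check: (v - proj_W(v)) · u_2 = 0  (should be 0).
Result: proj_W(v) = (6/17, 4/17, -13/17).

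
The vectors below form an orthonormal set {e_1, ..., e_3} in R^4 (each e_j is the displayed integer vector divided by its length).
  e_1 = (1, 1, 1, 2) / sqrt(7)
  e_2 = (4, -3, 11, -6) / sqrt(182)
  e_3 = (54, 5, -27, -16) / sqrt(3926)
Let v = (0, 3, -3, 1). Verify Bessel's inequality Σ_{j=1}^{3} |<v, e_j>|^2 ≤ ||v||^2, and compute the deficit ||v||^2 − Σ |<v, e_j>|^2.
Σ |<v, e_j>|^2 = 2244/151; ||v||^2 = 19; deficit = 625/151

Write each e_j = u_j / sqrt(<u_j, u_j>) where u_j is the displayed integer vector. Then <v, e_j> = <v, u_j> / sqrt(<u_j, u_j>), so |<v, e_j>|^2 = <v, u_j>^2 / <u_j, u_j>.
Coefficients: <v, e_1> = 2/sqrt(7), <v, e_2> = -48/sqrt(182), <v, e_3> = 80/sqrt(3926).
Square and sum: Σ |<v, e_j>|^2 = 2244/151.
Compute ||v||^2 = v·v = 19.
Deficit = 19 − 2244/151 = 625/151 ≥ 0, confirming Bessel's inequality. (The deficit equals ||v − Σ <v,e_j> e_j||^2, the squared distance from v to span{e_j}.)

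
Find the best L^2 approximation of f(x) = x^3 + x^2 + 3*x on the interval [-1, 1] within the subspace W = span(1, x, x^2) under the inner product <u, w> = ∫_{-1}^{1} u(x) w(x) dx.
g(x) = x^2 + 18*x/5

The best approximation g ∈ W is the orthogonal projection of f onto W. Writing g = a_0 + a_1 x + a_2 x^2, the coefficients solve the normal equations G · a = b where
  G_{ij} = <φ_i, φ_j> and b_i = <f, φ_i>, with φ_0 = 1, φ_1 = x, φ_2 = x^2.
G =
  [2, 0, 2/3]
  [0, 2/3, 0]
  [2/3, 0, 2/5],
b = (2/3, 12/5, 2/5).
Solving gives a_0 = 0, a_1 = 18/5, a_2 = 1, so
  g(x) = x^2 + 18*x/5.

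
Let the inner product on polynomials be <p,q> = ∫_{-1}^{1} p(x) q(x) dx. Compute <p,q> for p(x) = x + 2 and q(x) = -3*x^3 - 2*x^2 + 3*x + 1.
<p,q> = 32/15

Expand the product: p(x)·q(x) = -3*x^4 - 8*x^3 - x^2 + 7*x + 2.
∫_{-1}^{1} of each monomial x^k gives [2/(k+1) if k even, 0 if k odd]. Integrating term-by-term (or equivalently evaluating the antiderivative F(x) = -3*x^5/5 - 2*x^4 - x^3/3 + 7*x^2/2 + 2*x at the endpoints):
  F(1) − F(−1) = 77/30 − (13/30) = 32/15.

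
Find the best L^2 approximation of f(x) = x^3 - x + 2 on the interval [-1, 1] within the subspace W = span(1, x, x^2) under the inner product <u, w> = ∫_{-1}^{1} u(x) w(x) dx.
g(x) = 2 - 2*x/5

The best approximation g ∈ W is the orthogonal projection of f onto W. Writing g = a_0 + a_1 x + a_2 x^2, the coefficients solve the normal equations G · a = b where
  G_{ij} = <φ_i, φ_j> and b_i = <f, φ_i>, with φ_0 = 1, φ_1 = x, φ_2 = x^2.
G =
  [2, 0, 2/3]
  [0, 2/3, 0]
  [2/3, 0, 2/5],
b = (4, -4/15, 4/3).
Solving gives a_0 = 2, a_1 = -2/5, a_2 = 0, so
  g(x) = 2 - 2*x/5.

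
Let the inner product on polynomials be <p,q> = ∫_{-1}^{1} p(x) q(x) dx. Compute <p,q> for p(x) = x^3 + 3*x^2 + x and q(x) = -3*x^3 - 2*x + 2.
<p,q> = -4/21

Expand the product: p(x)·q(x) = -3*x^6 - 9*x^5 - 5*x^4 - 4*x^3 + 4*x^2 + 2*x.
∫_{-1}^{1} of each monomial x^k gives [2/(k+1) if k even, 0 if k odd]. Integrating term-by-term (or equivalently evaluating the antiderivative F(x) = -3*x^7/7 - 3*x^6/2 - x^5 - x^4 + 4*x^3/3 + x^2 at the endpoints):
  F(1) − F(−1) = -67/42 − (-59/42) = -4/21.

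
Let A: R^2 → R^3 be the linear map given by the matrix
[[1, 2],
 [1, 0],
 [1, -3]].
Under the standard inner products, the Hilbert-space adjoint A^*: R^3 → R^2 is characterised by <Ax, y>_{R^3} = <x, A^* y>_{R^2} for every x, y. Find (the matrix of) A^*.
A^* = A^T =
[[1, 1, 1],
 [2, 0, -3]]

For real matrices with standard dot products, the defining identity <Ax, y> = <x, A^* y> gives (Ax)^T y = x^T (A^*) y, i.e. x^T A^T y = x^T (A^*) y. Since this holds for all x, y, we must have A^* = A^T. Therefore
A^* =
[[1, 1, 1],
 [2, 0, -3]].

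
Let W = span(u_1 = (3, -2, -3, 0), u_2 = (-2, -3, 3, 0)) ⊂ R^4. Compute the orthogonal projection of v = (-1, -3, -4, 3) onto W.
proj_W(v) = (737/403, -981/403, -48/31, 0)

Set up U = [u_1 | ... | u_2] ∈ R^(4×2). The projector onto W = col(U) is P = U (U^T U)^(-1) U^T.
Compute U^T U =
  [22, -9]
  [-9, 22],
and U^T v = (15, -1).
Solve U^T U · c = U^T v for the coefficients: c = (321/403, 113/403). The projection is proj_W(v) = U c.
Check: (v - proj_W(v)) · u_1 = 0  (should be 0).
Check: (v - proj_W(v)) · u_2 = 0  (should be 0).
Result: proj_W(v) = (737/403, -981/403, -48/31, 0).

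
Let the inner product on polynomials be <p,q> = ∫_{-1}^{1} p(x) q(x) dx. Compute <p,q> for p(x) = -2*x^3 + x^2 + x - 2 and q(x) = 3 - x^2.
<p,q> = -136/15

Expand the product: p(x)·q(x) = 2*x^5 - x^4 - 7*x^3 + 5*x^2 + 3*x - 6.
∫_{-1}^{1} of each monomial x^k gives [2/(k+1) if k even, 0 if k odd]. Integrating term-by-term (or equivalently evaluating the antiderivative F(x) = x^6/3 - x^5/5 - 7*x^4/4 + 5*x^3/3 + 3*x^2/2 - 6*x at the endpoints):
  F(1) − F(−1) = -89/20 − (277/60) = -136/15.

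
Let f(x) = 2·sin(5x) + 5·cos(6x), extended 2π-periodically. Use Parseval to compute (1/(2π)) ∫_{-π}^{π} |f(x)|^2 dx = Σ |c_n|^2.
Σ |c_n|^2 = 29/2

Expand |f|^2 and use orthogonality of {sin(nx), cos(mx)} on [-π, π]:
  ∫_{-π}^{π} sin(nx)^2 dx = π, ∫ cos(mx)^2 dx = π, and cross terms integrate to 0.
So ∫_{-π}^{π} f(x)^2 dx = 2^2 · π + 5^2 · π = (4 + 25)π.
Divide by 2π: (4 + 25)/2 = 29/2.
By Parseval, this equals Σ |c_n|^2.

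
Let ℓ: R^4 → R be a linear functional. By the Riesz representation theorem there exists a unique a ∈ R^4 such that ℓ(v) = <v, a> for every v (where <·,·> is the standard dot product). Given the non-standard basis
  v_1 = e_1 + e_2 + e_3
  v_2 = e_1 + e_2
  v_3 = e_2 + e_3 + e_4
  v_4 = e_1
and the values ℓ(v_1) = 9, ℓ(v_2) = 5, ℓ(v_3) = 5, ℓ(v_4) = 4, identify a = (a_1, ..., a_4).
a = (4, 1, 4, 0)

Write a = (a_1, ..., a_4) in the standard basis. For each basis vector v_i, ℓ(v_i) = <v_i, a> is a linear equation in the a_j's. Collect the n equations into a matrix system V a = ℓ, where row i of V is v_i (expressed in the standard basis). Since V is invertible (lower-triangular with 1s on the diagonal, up to permutation), solve by back-substitution:
  V =
[[1, 1, 1, 0],
 [1, 1, 0, 0],
 [0, 1, 1, 1],
 [1, 0, 0, 0]]
  V a = (9, 5, 5, 4)
Solving gives a = (4, 1, 4, 0).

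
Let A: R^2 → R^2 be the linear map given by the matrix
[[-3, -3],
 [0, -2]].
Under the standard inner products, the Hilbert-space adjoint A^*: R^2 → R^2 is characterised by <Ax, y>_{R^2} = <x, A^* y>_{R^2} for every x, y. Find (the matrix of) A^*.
A^* = A^T =
[[-3, 0],
 [-3, -2]]

For real matrices with standard dot products, the defining identity <Ax, y> = <x, A^* y> gives (Ax)^T y = x^T (A^*) y, i.e. x^T A^T y = x^T (A^*) y. Since this holds for all x, y, we must have A^* = A^T. Therefore
A^* =
[[-3, 0],
 [-3, -2]].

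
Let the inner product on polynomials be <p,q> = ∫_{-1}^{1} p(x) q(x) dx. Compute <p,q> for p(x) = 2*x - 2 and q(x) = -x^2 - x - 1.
<p,q> = 4

Expand the product: p(x)·q(x) = 2 - 2*x^3.
∫_{-1}^{1} of each monomial x^k gives [2/(k+1) if k even, 0 if k odd]. Integrating term-by-term (or equivalently evaluating the antiderivative F(x) = -x^4/2 + 2*x at the endpoints):
  F(1) − F(−1) = 3/2 − (-5/2) = 4.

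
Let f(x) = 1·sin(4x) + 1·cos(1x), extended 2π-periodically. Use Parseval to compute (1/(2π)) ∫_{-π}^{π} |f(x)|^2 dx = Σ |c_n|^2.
Σ |c_n|^2 = 1

Expand |f|^2 and use orthogonality of {sin(nx), cos(mx)} on [-π, π]:
  ∫_{-π}^{π} sin(nx)^2 dx = π, ∫ cos(mx)^2 dx = π, and cross terms integrate to 0.
So ∫_{-π}^{π} f(x)^2 dx = 1^2 · π + 1^2 · π = (1 + 1)π.
Divide by 2π: (1 + 1)/2 = 1.
By Parseval, this equals Σ |c_n|^2.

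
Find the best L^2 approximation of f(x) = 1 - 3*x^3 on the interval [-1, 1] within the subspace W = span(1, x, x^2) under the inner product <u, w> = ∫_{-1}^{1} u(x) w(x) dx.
g(x) = 1 - 9*x/5

The best approximation g ∈ W is the orthogonal projection of f onto W. Writing g = a_0 + a_1 x + a_2 x^2, the coefficients solve the normal equations G · a = b where
  G_{ij} = <φ_i, φ_j> and b_i = <f, φ_i>, with φ_0 = 1, φ_1 = x, φ_2 = x^2.
G =
  [2, 0, 2/3]
  [0, 2/3, 0]
  [2/3, 0, 2/5],
b = (2, -6/5, 2/3).
Solving gives a_0 = 1, a_1 = -9/5, a_2 = 0, so
  g(x) = 1 - 9*x/5.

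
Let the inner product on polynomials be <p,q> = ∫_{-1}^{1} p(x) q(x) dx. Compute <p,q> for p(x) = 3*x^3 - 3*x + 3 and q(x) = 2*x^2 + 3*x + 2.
<p,q> = 68/5

Expand the product: p(x)·q(x) = 6*x^5 + 9*x^4 - 3*x^2 + 3*x + 6.
∫_{-1}^{1} of each monomial x^k gives [2/(k+1) if k even, 0 if k odd]. Integrating term-by-term (or equivalently evaluating the antiderivative F(x) = x^6 + 9*x^5/5 - x^3 + 3*x^2/2 + 6*x at the endpoints):
  F(1) − F(−1) = 93/10 − (-43/10) = 68/5.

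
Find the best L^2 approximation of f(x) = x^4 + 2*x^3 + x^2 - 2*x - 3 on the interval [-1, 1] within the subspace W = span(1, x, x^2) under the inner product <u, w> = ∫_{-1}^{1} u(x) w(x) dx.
g(x) = 13*x^2/7 - 4*x/5 - 108/35

The best approximation g ∈ W is the orthogonal projection of f onto W. Writing g = a_0 + a_1 x + a_2 x^2, the coefficients solve the normal equations G · a = b where
  G_{ij} = <φ_i, φ_j> and b_i = <f, φ_i>, with φ_0 = 1, φ_1 = x, φ_2 = x^2.
G =
  [2, 0, 2/3]
  [0, 2/3, 0]
  [2/3, 0, 2/5],
b = (-74/15, -8/15, -46/35).
Solving gives a_0 = -108/35, a_1 = -4/5, a_2 = 13/7, so
  g(x) = 13*x^2/7 - 4*x/5 - 108/35.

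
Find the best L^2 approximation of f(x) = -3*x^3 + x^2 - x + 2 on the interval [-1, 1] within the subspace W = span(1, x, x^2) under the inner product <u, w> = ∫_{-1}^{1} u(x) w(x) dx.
g(x) = x^2 - 14*x/5 + 2

The best approximation g ∈ W is the orthogonal projection of f onto W. Writing g = a_0 + a_1 x + a_2 x^2, the coefficients solve the normal equations G · a = b where
  G_{ij} = <φ_i, φ_j> and b_i = <f, φ_i>, with φ_0 = 1, φ_1 = x, φ_2 = x^2.
G =
  [2, 0, 2/3]
  [0, 2/3, 0]
  [2/3, 0, 2/5],
b = (14/3, -28/15, 26/15).
Solving gives a_0 = 2, a_1 = -14/5, a_2 = 1, so
  g(x) = x^2 - 14*x/5 + 2.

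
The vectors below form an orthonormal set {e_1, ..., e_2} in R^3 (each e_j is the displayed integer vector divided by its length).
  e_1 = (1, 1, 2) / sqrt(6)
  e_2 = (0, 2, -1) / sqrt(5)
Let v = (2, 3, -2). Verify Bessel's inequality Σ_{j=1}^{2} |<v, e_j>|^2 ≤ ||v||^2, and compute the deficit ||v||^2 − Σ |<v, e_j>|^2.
Σ |<v, e_j>|^2 = 389/30; ||v||^2 = 17; deficit = 121/30

Write each e_j = u_j / sqrt(<u_j, u_j>) where u_j is the displayed integer vector. Then <v, e_j> = <v, u_j> / sqrt(<u_j, u_j>), so |<v, e_j>|^2 = <v, u_j>^2 / <u_j, u_j>.
Coefficients: <v, e_1> = 1/sqrt(6), <v, e_2> = 8/sqrt(5).
Square and sum: Σ |<v, e_j>|^2 = 389/30.
Compute ||v||^2 = v·v = 17.
Deficit = 17 − 389/30 = 121/30 ≥ 0, confirming Bessel's inequality. (The deficit equals ||v − Σ <v,e_j> e_j||^2, the squared distance from v to span{e_j}.)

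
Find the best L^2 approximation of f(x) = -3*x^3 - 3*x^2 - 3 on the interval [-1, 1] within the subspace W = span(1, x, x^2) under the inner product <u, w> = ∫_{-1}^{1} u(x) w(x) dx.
g(x) = -3*x^2 - 9*x/5 - 3

The best approximation g ∈ W is the orthogonal projection of f onto W. Writing g = a_0 + a_1 x + a_2 x^2, the coefficients solve the normal equations G · a = b where
  G_{ij} = <φ_i, φ_j> and b_i = <f, φ_i>, with φ_0 = 1, φ_1 = x, φ_2 = x^2.
G =
  [2, 0, 2/3]
  [0, 2/3, 0]
  [2/3, 0, 2/5],
b = (-8, -6/5, -16/5).
Solving gives a_0 = -3, a_1 = -9/5, a_2 = -3, so
  g(x) = -3*x^2 - 9*x/5 - 3.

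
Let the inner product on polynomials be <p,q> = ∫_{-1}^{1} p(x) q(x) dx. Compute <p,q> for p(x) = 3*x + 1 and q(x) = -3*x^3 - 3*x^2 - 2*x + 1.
<p,q> = -38/5

Expand the product: p(x)·q(x) = -9*x^4 - 12*x^3 - 9*x^2 + x + 1.
∫_{-1}^{1} of each monomial x^k gives [2/(k+1) if k even, 0 if k odd]. Integrating term-by-term (or equivalently evaluating the antiderivative F(x) = -9*x^5/5 - 3*x^4 - 3*x^3 + x^2/2 + x at the endpoints):
  F(1) − F(−1) = -63/10 − (13/10) = -38/5.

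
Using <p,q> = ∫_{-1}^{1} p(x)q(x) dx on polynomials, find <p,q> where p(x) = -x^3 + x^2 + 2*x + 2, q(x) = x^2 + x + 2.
<p,q> = 12

Expand the product: p(x)·q(x) = -x^5 + x^3 + 6*x^2 + 6*x + 4.
∫_{-1}^{1} of each monomial x^k gives [2/(k+1) if k even, 0 if k odd]. Integrating term-by-term (or equivalently evaluating the antiderivative F(x) = -x^6/6 + x^4/4 + 2*x^3 + 3*x^2 + 4*x at the endpoints):
  F(1) − F(−1) = 109/12 − (-35/12) = 12.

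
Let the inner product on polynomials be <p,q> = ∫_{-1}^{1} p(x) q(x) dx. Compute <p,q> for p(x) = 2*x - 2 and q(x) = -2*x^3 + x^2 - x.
<p,q> = -64/15

Expand the product: p(x)·q(x) = -4*x^4 + 6*x^3 - 4*x^2 + 2*x.
∫_{-1}^{1} of each monomial x^k gives [2/(k+1) if k even, 0 if k odd]. Integrating term-by-term (or equivalently evaluating the antiderivative F(x) = -4*x^5/5 + 3*x^4/2 - 4*x^3/3 + x^2 at the endpoints):
  F(1) − F(−1) = 11/30 − (139/30) = -64/15.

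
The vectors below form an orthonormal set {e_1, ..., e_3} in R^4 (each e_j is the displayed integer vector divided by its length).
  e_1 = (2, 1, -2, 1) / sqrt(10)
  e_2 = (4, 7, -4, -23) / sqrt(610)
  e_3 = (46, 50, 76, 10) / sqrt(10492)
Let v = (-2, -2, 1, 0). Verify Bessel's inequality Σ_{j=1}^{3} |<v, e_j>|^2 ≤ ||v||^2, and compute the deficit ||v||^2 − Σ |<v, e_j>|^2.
Σ |<v, e_j>|^2 = 378/43; ||v||^2 = 9; deficit = 9/43

Write each e_j = u_j / sqrt(<u_j, u_j>) where u_j is the displayed integer vector. Then <v, e_j> = <v, u_j> / sqrt(<u_j, u_j>), so |<v, e_j>|^2 = <v, u_j>^2 / <u_j, u_j>.
Coefficients: <v, e_1> = -8/sqrt(10), <v, e_2> = -26/sqrt(610), <v, e_3> = -116/sqrt(10492).
Square and sum: Σ |<v, e_j>|^2 = 378/43.
Compute ||v||^2 = v·v = 9.
Deficit = 9 − 378/43 = 9/43 ≥ 0, confirming Bessel's inequality. (The deficit equals ||v − Σ <v,e_j> e_j||^2, the squared distance from v to span{e_j}.)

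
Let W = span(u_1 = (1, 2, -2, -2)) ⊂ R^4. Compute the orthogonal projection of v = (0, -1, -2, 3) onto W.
proj_W(v) = (-4/13, -8/13, 8/13, 8/13)

Set up U = [u_1 | ... | u_1] ∈ R^(4×1). The projector onto W = col(U) is P = U (U^T U)^(-1) U^T.
Compute U^T U =
  [13],
and U^T v = (-4).
Solve U^T U · c = U^T v for the coefficients: c = (-4/13). The projection is proj_W(v) = U c.
Check: (v - proj_W(v)) · u_1 = 0  (should be 0).
Result: proj_W(v) = (-4/13, -8/13, 8/13, 8/13).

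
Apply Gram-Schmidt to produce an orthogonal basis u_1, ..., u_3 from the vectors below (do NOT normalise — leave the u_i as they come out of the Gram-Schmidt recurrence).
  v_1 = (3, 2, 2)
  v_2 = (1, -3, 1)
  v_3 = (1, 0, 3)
Orthogonal basis:
  u_1 = (3, 2, 2)
  u_2 = (20/17, -49/17, 19/17)
  u_3 = (-100/93, 25/186, 275/186)

Apply the Gram-Schmidt recurrence
  u_1 = v_1
  u_i = v_i − Σ_{j<i} ((v_i · u_j) / (u_j · u_j)) · u_j.

Step by step this gives:
  u_1 = (3, 2, 2)
  u_2 = (20/17, -49/17, 19/17)
  u_3 = (-100/93, 25/186, 275/186)

Orthogonality check:
  u_2 · u_1 = 0 (should be 0)
  u_3 · u_1 = 0 (should be 0)
  u_3 · u_2 = 0 (should be 0)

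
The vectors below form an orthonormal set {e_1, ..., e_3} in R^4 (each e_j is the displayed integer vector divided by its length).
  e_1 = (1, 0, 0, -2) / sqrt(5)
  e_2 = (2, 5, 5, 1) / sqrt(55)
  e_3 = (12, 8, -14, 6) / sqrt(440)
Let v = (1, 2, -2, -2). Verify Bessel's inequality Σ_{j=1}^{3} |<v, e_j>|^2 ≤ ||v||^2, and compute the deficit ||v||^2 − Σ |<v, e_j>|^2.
Σ |<v, e_j>|^2 = 47/5; ||v||^2 = 13; deficit = 18/5

Write each e_j = u_j / sqrt(<u_j, u_j>) where u_j is the displayed integer vector. Then <v, e_j> = <v, u_j> / sqrt(<u_j, u_j>), so |<v, e_j>|^2 = <v, u_j>^2 / <u_j, u_j>.
Coefficients: <v, e_1> = 5/sqrt(5), <v, e_2> = 0/sqrt(55), <v, e_3> = 44/sqrt(440).
Square and sum: Σ |<v, e_j>|^2 = 47/5.
Compute ||v||^2 = v·v = 13.
Deficit = 13 − 47/5 = 18/5 ≥ 0, confirming Bessel's inequality. (The deficit equals ||v − Σ <v,e_j> e_j||^2, the squared distance from v to span{e_j}.)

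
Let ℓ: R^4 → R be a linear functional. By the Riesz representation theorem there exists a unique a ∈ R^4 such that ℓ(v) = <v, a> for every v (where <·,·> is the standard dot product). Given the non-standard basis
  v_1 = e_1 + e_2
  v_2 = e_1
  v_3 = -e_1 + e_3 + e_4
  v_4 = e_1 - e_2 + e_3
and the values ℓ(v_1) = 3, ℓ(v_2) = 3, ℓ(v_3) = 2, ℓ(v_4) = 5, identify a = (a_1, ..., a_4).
a = (3, 0, 2, 3)

Write a = (a_1, ..., a_4) in the standard basis. For each basis vector v_i, ℓ(v_i) = <v_i, a> is a linear equation in the a_j's. Collect the n equations into a matrix system V a = ℓ, where row i of V is v_i (expressed in the standard basis). Since V is invertible (lower-triangular with 1s on the diagonal, up to permutation), solve by back-substitution:
  V =
[[1, 1, 0, 0],
 [1, 0, 0, 0],
 [-1, 0, 1, 1],
 [1, -1, 1, 0]]
  V a = (3, 3, 2, 5)
Solving gives a = (3, 0, 2, 3).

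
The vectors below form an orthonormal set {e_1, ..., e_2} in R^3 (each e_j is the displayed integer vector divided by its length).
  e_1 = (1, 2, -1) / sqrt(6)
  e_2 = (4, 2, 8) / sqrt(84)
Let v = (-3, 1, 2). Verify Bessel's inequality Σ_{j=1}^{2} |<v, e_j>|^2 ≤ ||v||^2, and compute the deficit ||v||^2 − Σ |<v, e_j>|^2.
Σ |<v, e_j>|^2 = 27/14; ||v||^2 = 14; deficit = 169/14

Write each e_j = u_j / sqrt(<u_j, u_j>) where u_j is the displayed integer vector. Then <v, e_j> = <v, u_j> / sqrt(<u_j, u_j>), so |<v, e_j>|^2 = <v, u_j>^2 / <u_j, u_j>.
Coefficients: <v, e_1> = -3/sqrt(6), <v, e_2> = 6/sqrt(84).
Square and sum: Σ |<v, e_j>|^2 = 27/14.
Compute ||v||^2 = v·v = 14.
Deficit = 14 − 27/14 = 169/14 ≥ 0, confirming Bessel's inequality. (The deficit equals ||v − Σ <v,e_j> e_j||^2, the squared distance from v to span{e_j}.)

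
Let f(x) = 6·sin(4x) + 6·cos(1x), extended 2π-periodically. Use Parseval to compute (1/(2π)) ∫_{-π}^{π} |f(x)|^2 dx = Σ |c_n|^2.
Σ |c_n|^2 = 36

Expand |f|^2 and use orthogonality of {sin(nx), cos(mx)} on [-π, π]:
  ∫_{-π}^{π} sin(nx)^2 dx = π, ∫ cos(mx)^2 dx = π, and cross terms integrate to 0.
So ∫_{-π}^{π} f(x)^2 dx = 6^2 · π + 6^2 · π = (36 + 36)π.
Divide by 2π: (36 + 36)/2 = 36.
By Parseval, this equals Σ |c_n|^2.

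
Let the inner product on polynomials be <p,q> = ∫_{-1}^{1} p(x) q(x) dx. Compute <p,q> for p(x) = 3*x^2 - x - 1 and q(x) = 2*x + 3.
<p,q> = -4/3

Expand the product: p(x)·q(x) = 6*x^3 + 7*x^2 - 5*x - 3.
∫_{-1}^{1} of each monomial x^k gives [2/(k+1) if k even, 0 if k odd]. Integrating term-by-term (or equivalently evaluating the antiderivative F(x) = 3*x^4/2 + 7*x^3/3 - 5*x^2/2 - 3*x at the endpoints):
  F(1) − F(−1) = -5/3 − (-1/3) = -4/3.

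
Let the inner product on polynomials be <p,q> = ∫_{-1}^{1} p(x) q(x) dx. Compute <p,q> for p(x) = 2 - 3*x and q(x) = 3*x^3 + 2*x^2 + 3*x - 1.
<p,q> = -164/15

Expand the product: p(x)·q(x) = -9*x^4 - 5*x^2 + 9*x - 2.
∫_{-1}^{1} of each monomial x^k gives [2/(k+1) if k even, 0 if k odd]. Integrating term-by-term (or equivalently evaluating the antiderivative F(x) = -9*x^5/5 - 5*x^3/3 + 9*x^2/2 - 2*x at the endpoints):
  F(1) − F(−1) = -29/30 − (299/30) = -164/15.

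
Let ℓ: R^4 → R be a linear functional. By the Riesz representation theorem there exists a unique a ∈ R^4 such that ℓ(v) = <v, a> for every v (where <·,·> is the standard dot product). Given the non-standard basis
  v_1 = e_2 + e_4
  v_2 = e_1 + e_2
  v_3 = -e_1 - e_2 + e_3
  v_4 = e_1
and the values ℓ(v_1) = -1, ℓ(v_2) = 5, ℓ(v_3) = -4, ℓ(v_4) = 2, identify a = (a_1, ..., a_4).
a = (2, 3, 1, -4)

Write a = (a_1, ..., a_4) in the standard basis. For each basis vector v_i, ℓ(v_i) = <v_i, a> is a linear equation in the a_j's. Collect the n equations into a matrix system V a = ℓ, where row i of V is v_i (expressed in the standard basis). Since V is invertible (lower-triangular with 1s on the diagonal, up to permutation), solve by back-substitution:
  V =
[[0, 1, 0, 1],
 [1, 1, 0, 0],
 [-1, -1, 1, 0],
 [1, 0, 0, 0]]
  V a = (-1, 5, -4, 2)
Solving gives a = (2, 3, 1, -4).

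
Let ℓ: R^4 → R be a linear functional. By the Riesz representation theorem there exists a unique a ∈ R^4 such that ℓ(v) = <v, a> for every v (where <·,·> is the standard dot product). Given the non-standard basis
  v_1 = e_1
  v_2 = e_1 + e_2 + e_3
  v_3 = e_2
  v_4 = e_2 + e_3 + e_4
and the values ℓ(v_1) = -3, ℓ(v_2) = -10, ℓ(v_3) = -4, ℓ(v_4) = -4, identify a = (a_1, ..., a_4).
a = (-3, -4, -3, 3)

Write a = (a_1, ..., a_4) in the standard basis. For each basis vector v_i, ℓ(v_i) = <v_i, a> is a linear equation in the a_j's. Collect the n equations into a matrix system V a = ℓ, where row i of V is v_i (expressed in the standard basis). Since V is invertible (lower-triangular with 1s on the diagonal, up to permutation), solve by back-substitution:
  V =
[[1, 0, 0, 0],
 [1, 1, 1, 0],
 [0, 1, 0, 0],
 [0, 1, 1, 1]]
  V a = (-3, -10, -4, -4)
Solving gives a = (-3, -4, -3, 3).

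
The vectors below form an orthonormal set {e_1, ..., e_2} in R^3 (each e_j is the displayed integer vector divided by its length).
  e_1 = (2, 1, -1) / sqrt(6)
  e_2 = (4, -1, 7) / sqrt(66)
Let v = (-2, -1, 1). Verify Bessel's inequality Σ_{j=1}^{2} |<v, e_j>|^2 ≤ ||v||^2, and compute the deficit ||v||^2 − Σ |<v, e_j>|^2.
Σ |<v, e_j>|^2 = 6; ||v||^2 = 6; deficit = 0

Write each e_j = u_j / sqrt(<u_j, u_j>) where u_j is the displayed integer vector. Then <v, e_j> = <v, u_j> / sqrt(<u_j, u_j>), so |<v, e_j>|^2 = <v, u_j>^2 / <u_j, u_j>.
Coefficients: <v, e_1> = -6/sqrt(6), <v, e_2> = 0/sqrt(66).
Square and sum: Σ |<v, e_j>|^2 = 6.
Compute ||v||^2 = v·v = 6.
Deficit = 6 − 6 = 0 ≥ 0, confirming Bessel's inequality. (The deficit equals ||v − Σ <v,e_j> e_j||^2, the squared distance from v to span{e_j}.)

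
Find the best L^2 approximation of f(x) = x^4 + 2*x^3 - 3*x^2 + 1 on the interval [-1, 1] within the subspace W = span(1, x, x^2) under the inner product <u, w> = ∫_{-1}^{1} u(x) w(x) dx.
g(x) = -15*x^2/7 + 6*x/5 + 32/35

The best approximation g ∈ W is the orthogonal projection of f onto W. Writing g = a_0 + a_1 x + a_2 x^2, the coefficients solve the normal equations G · a = b where
  G_{ij} = <φ_i, φ_j> and b_i = <f, φ_i>, with φ_0 = 1, φ_1 = x, φ_2 = x^2.
G =
  [2, 0, 2/3]
  [0, 2/3, 0]
  [2/3, 0, 2/5],
b = (2/5, 4/5, -26/105).
Solving gives a_0 = 32/35, a_1 = 6/5, a_2 = -15/7, so
  g(x) = -15*x^2/7 + 6*x/5 + 32/35.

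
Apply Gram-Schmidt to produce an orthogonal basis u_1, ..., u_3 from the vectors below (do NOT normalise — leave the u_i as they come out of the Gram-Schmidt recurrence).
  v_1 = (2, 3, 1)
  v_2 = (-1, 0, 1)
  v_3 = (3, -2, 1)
Orthogonal basis:
  u_1 = (2, 3, 1)
  u_2 = (-6/7, 3/14, 15/14)
  u_3 = (2, -2, 2)

Apply the Gram-Schmidt recurrence
  u_1 = v_1
  u_i = v_i − Σ_{j<i} ((v_i · u_j) / (u_j · u_j)) · u_j.

Step by step this gives:
  u_1 = (2, 3, 1)
  u_2 = (-6/7, 3/14, 15/14)
  u_3 = (2, -2, 2)

Orthogonality check:
  u_2 · u_1 = 0 (should be 0)
  u_3 · u_1 = 0 (should be 0)
  u_3 · u_2 = 0 (should be 0)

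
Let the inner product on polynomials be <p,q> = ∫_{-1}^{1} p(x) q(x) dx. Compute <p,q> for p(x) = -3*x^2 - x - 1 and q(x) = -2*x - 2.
<p,q> = 28/3

Expand the product: p(x)·q(x) = 6*x^3 + 8*x^2 + 4*x + 2.
∫_{-1}^{1} of each monomial x^k gives [2/(k+1) if k even, 0 if k odd]. Integrating term-by-term (or equivalently evaluating the antiderivative F(x) = 3*x^4/2 + 8*x^3/3 + 2*x^2 + 2*x at the endpoints):
  F(1) − F(−1) = 49/6 − (-7/6) = 28/3.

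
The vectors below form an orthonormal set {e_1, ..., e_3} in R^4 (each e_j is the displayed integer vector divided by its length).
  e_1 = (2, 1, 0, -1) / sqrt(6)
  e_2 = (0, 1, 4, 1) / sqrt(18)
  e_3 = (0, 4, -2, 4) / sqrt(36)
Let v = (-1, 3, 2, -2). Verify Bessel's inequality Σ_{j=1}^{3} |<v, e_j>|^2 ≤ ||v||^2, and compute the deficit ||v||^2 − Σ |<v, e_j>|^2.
Σ |<v, e_j>|^2 = 6; ||v||^2 = 18; deficit = 12

Write each e_j = u_j / sqrt(<u_j, u_j>) where u_j is the displayed integer vector. Then <v, e_j> = <v, u_j> / sqrt(<u_j, u_j>), so |<v, e_j>|^2 = <v, u_j>^2 / <u_j, u_j>.
Coefficients: <v, e_1> = 3/sqrt(6), <v, e_2> = 9/sqrt(18), <v, e_3> = 0/sqrt(36).
Square and sum: Σ |<v, e_j>|^2 = 6.
Compute ||v||^2 = v·v = 18.
Deficit = 18 − 6 = 12 ≥ 0, confirming Bessel's inequality. (The deficit equals ||v − Σ <v,e_j> e_j||^2, the squared distance from v to span{e_j}.)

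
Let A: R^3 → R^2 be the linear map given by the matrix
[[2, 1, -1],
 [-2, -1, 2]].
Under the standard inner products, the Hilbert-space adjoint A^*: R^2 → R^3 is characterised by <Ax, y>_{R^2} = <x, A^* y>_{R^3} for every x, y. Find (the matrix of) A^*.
A^* = A^T =
[[2, -2],
 [1, -1],
 [-1, 2]]

For real matrices with standard dot products, the defining identity <Ax, y> = <x, A^* y> gives (Ax)^T y = x^T (A^*) y, i.e. x^T A^T y = x^T (A^*) y. Since this holds for all x, y, we must have A^* = A^T. Therefore
A^* =
[[2, -2],
 [1, -1],
 [-1, 2]].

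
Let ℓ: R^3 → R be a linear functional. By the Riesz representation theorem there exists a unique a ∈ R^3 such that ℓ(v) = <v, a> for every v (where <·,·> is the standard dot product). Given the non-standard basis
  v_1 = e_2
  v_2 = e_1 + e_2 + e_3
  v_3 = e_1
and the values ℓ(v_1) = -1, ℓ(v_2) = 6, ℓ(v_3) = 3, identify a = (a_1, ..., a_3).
a = (3, -1, 4)

Write a = (a_1, ..., a_3) in the standard basis. For each basis vector v_i, ℓ(v_i) = <v_i, a> is a linear equation in the a_j's. Collect the n equations into a matrix system V a = ℓ, where row i of V is v_i (expressed in the standard basis). Since V is invertible (lower-triangular with 1s on the diagonal, up to permutation), solve by back-substitution:
  V =
[[0, 1, 0],
 [1, 1, 1],
 [1, 0, 0]]
  V a = (-1, 6, 3)
Solving gives a = (3, -1, 4).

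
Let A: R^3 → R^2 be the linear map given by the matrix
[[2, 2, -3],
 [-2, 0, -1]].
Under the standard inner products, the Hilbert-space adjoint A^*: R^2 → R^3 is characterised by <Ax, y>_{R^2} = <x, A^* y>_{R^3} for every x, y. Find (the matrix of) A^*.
A^* = A^T =
[[2, -2],
 [2, 0],
 [-3, -1]]

For real matrices with standard dot products, the defining identity <Ax, y> = <x, A^* y> gives (Ax)^T y = x^T (A^*) y, i.e. x^T A^T y = x^T (A^*) y. Since this holds for all x, y, we must have A^* = A^T. Therefore
A^* =
[[2, -2],
 [2, 0],
 [-3, -1]].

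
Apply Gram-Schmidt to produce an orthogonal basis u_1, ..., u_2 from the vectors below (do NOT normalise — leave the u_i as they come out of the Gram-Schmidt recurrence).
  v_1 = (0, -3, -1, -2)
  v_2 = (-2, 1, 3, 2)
Orthogonal basis:
  u_1 = (0, -3, -1, -2)
  u_2 = (-2, -8/7, 16/7, 4/7)

Apply the Gram-Schmidt recurrence
  u_1 = v_1
  u_i = v_i − Σ_{j<i} ((v_i · u_j) / (u_j · u_j)) · u_j.

Step by step this gives:
  u_1 = (0, -3, -1, -2)
  u_2 = (-2, -8/7, 16/7, 4/7)

Orthogonality check:
  u_2 · u_1 = 0 (should be 0)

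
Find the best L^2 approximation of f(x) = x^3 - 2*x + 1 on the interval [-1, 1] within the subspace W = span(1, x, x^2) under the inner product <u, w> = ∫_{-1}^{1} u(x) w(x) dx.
g(x) = 1 - 7*x/5

The best approximation g ∈ W is the orthogonal projection of f onto W. Writing g = a_0 + a_1 x + a_2 x^2, the coefficients solve the normal equations G · a = b where
  G_{ij} = <φ_i, φ_j> and b_i = <f, φ_i>, with φ_0 = 1, φ_1 = x, φ_2 = x^2.
G =
  [2, 0, 2/3]
  [0, 2/3, 0]
  [2/3, 0, 2/5],
b = (2, -14/15, 2/3).
Solving gives a_0 = 1, a_1 = -7/5, a_2 = 0, so
  g(x) = 1 - 7*x/5.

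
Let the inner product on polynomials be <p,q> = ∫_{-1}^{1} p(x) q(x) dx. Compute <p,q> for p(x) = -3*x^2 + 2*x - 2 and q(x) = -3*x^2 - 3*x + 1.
<p,q> = -12/5

Expand the product: p(x)·q(x) = 9*x^4 + 3*x^3 - 3*x^2 + 8*x - 2.
∫_{-1}^{1} of each monomial x^k gives [2/(k+1) if k even, 0 if k odd]. Integrating term-by-term (or equivalently evaluating the antiderivative F(x) = 9*x^5/5 + 3*x^4/4 - x^3 + 4*x^2 - 2*x at the endpoints):
  F(1) − F(−1) = 71/20 − (119/20) = -12/5.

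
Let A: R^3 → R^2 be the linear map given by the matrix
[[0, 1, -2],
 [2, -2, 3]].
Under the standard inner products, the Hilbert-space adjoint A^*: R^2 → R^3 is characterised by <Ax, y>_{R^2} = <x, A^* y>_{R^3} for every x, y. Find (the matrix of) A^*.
A^* = A^T =
[[0, 2],
 [1, -2],
 [-2, 3]]

For real matrices with standard dot products, the defining identity <Ax, y> = <x, A^* y> gives (Ax)^T y = x^T (A^*) y, i.e. x^T A^T y = x^T (A^*) y. Since this holds for all x, y, we must have A^* = A^T. Therefore
A^* =
[[0, 2],
 [1, -2],
 [-2, 3]].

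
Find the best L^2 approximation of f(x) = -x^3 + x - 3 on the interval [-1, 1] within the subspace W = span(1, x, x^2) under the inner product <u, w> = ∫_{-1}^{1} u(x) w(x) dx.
g(x) = 2*x/5 - 3

The best approximation g ∈ W is the orthogonal projection of f onto W. Writing g = a_0 + a_1 x + a_2 x^2, the coefficients solve the normal equations G · a = b where
  G_{ij} = <φ_i, φ_j> and b_i = <f, φ_i>, with φ_0 = 1, φ_1 = x, φ_2 = x^2.
G =
  [2, 0, 2/3]
  [0, 2/3, 0]
  [2/3, 0, 2/5],
b = (-6, 4/15, -2).
Solving gives a_0 = -3, a_1 = 2/5, a_2 = 0, so
  g(x) = 2*x/5 - 3.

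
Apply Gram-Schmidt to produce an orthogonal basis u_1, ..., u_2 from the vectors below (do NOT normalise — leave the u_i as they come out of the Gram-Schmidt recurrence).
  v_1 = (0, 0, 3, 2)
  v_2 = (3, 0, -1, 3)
Orthogonal basis:
  u_1 = (0, 0, 3, 2)
  u_2 = (3, 0, -22/13, 33/13)

Apply the Gram-Schmidt recurrence
  u_1 = v_1
  u_i = v_i − Σ_{j<i} ((v_i · u_j) / (u_j · u_j)) · u_j.

Step by step this gives:
  u_1 = (0, 0, 3, 2)
  u_2 = (3, 0, -22/13, 33/13)

Orthogonality check:
  u_2 · u_1 = 0 (should be 0)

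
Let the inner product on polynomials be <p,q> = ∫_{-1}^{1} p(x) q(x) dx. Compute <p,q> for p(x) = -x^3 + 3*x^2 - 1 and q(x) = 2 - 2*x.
<p,q> = 4/5

Expand the product: p(x)·q(x) = 2*x^4 - 8*x^3 + 6*x^2 + 2*x - 2.
∫_{-1}^{1} of each monomial x^k gives [2/(k+1) if k even, 0 if k odd]. Integrating term-by-term (or equivalently evaluating the antiderivative F(x) = 2*x^5/5 - 2*x^4 + 2*x^3 + x^2 - 2*x at the endpoints):
  F(1) − F(−1) = -3/5 − (-7/5) = 4/5.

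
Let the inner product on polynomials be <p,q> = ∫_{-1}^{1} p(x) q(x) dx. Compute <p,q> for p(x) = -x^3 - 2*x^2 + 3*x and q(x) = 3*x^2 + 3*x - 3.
<p,q> = 32/5

Expand the product: p(x)·q(x) = -3*x^5 - 9*x^4 + 6*x^3 + 15*x^2 - 9*x.
∫_{-1}^{1} of each monomial x^k gives [2/(k+1) if k even, 0 if k odd]. Integrating term-by-term (or equivalently evaluating the antiderivative F(x) = -x^6/2 - 9*x^5/5 + 3*x^4/2 + 5*x^3 - 9*x^2/2 at the endpoints):
  F(1) − F(−1) = -3/10 − (-67/10) = 32/5.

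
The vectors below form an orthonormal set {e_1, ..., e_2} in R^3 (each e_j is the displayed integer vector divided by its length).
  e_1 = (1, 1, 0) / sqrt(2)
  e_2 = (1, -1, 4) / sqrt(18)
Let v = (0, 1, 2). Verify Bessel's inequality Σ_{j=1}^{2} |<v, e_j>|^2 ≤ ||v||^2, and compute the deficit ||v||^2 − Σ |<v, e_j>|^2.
Σ |<v, e_j>|^2 = 29/9; ||v||^2 = 5; deficit = 16/9

Write each e_j = u_j / sqrt(<u_j, u_j>) where u_j is the displayed integer vector. Then <v, e_j> = <v, u_j> / sqrt(<u_j, u_j>), so |<v, e_j>|^2 = <v, u_j>^2 / <u_j, u_j>.
Coefficients: <v, e_1> = 1/sqrt(2), <v, e_2> = 7/sqrt(18).
Square and sum: Σ |<v, e_j>|^2 = 29/9.
Compute ||v||^2 = v·v = 5.
Deficit = 5 − 29/9 = 16/9 ≥ 0, confirming Bessel's inequality. (The deficit equals ||v − Σ <v,e_j> e_j||^2, the squared distance from v to span{e_j}.)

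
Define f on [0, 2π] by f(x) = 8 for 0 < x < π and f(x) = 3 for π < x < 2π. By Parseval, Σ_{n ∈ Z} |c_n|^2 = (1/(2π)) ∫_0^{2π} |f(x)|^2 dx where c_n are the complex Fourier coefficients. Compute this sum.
Σ |c_n|^2 = 73/2

Parseval equates the L^2 energy of f (normalised by 1/(2π)) with the ℓ^2 sum of its Fourier coefficients: (1/(2π)) ∫_0^{2π} |f|^2 = Σ |c_n|^2.
Compute the left side: (1/(2π)) [∫_0^π 8^2 dx + ∫_π^{2π} 3^2 dx] = (1/(2π)) · (64π + 9π) = (64 + 9)/2 = 73/2.
So Σ_{n ∈ Z} |c_n|^2 = 73/2.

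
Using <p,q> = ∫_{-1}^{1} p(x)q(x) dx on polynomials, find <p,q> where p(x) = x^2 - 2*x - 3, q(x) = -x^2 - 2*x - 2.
<p,q> = 224/15

Expand the product: p(x)·q(x) = -x^4 + 5*x^2 + 10*x + 6.
∫_{-1}^{1} of each monomial x^k gives [2/(k+1) if k even, 0 if k odd]. Integrating term-by-term (or equivalently evaluating the antiderivative F(x) = -x^5/5 + 5*x^3/3 + 5*x^2 + 6*x at the endpoints):
  F(1) − F(−1) = 187/15 − (-37/15) = 224/15.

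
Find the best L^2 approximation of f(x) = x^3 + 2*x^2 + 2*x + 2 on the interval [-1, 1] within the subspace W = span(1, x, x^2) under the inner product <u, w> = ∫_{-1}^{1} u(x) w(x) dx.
g(x) = 2*x^2 + 13*x/5 + 2

The best approximation g ∈ W is the orthogonal projection of f onto W. Writing g = a_0 + a_1 x + a_2 x^2, the coefficients solve the normal equations G · a = b where
  G_{ij} = <φ_i, φ_j> and b_i = <f, φ_i>, with φ_0 = 1, φ_1 = x, φ_2 = x^2.
G =
  [2, 0, 2/3]
  [0, 2/3, 0]
  [2/3, 0, 2/5],
b = (16/3, 26/15, 32/15).
Solving gives a_0 = 2, a_1 = 13/5, a_2 = 2, so
  g(x) = 2*x^2 + 13*x/5 + 2.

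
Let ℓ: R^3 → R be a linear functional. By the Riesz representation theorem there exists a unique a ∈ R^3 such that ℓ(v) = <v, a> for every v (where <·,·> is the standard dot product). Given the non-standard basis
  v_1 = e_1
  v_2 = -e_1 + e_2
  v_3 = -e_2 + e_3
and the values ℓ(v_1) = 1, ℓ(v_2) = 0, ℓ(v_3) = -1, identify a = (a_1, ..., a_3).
a = (1, 1, 0)

Write a = (a_1, ..., a_3) in the standard basis. For each basis vector v_i, ℓ(v_i) = <v_i, a> is a linear equation in the a_j's. Collect the n equations into a matrix system V a = ℓ, where row i of V is v_i (expressed in the standard basis). Since V is invertible (lower-triangular with 1s on the diagonal, up to permutation), solve by back-substitution:
  V =
[[1, 0, 0],
 [-1, 1, 0],
 [0, -1, 1]]
  V a = (1, 0, -1)
Solving gives a = (1, 1, 0).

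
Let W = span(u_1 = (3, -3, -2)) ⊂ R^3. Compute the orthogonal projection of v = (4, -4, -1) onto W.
proj_W(v) = (39/11, -39/11, -26/11)

Set up U = [u_1 | ... | u_1] ∈ R^(3×1). The projector onto W = col(U) is P = U (U^T U)^(-1) U^T.
Compute U^T U =
  [22],
and U^T v = (26).
Solve U^T U · c = U^T v for the coefficients: c = (13/11). The projection is proj_W(v) = U c.
Check: (v - proj_W(v)) · u_1 = 0  (should be 0).
Result: proj_W(v) = (39/11, -39/11, -26/11).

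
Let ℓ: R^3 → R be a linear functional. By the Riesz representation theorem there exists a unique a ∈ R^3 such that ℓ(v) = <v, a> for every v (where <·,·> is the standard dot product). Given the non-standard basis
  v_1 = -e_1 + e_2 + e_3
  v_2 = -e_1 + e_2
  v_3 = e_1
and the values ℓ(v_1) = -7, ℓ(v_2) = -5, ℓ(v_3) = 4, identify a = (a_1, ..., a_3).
a = (4, -1, -2)

Write a = (a_1, ..., a_3) in the standard basis. For each basis vector v_i, ℓ(v_i) = <v_i, a> is a linear equation in the a_j's. Collect the n equations into a matrix system V a = ℓ, where row i of V is v_i (expressed in the standard basis). Since V is invertible (lower-triangular with 1s on the diagonal, up to permutation), solve by back-substitution:
  V =
[[-1, 1, 1],
 [-1, 1, 0],
 [1, 0, 0]]
  V a = (-7, -5, 4)
Solving gives a = (4, -1, -2).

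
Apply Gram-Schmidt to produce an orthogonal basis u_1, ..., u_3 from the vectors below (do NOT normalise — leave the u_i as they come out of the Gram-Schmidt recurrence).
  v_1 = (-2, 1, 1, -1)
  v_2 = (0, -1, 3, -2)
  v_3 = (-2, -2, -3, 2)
Orthogonal basis:
  u_1 = (-2, 1, 1, -1)
  u_2 = (8/7, -11/7, 17/7, -10/7)
  u_3 = (-80/41, -231/82, -53/82, 18/41)

Apply the Gram-Schmidt recurrence
  u_1 = v_1
  u_i = v_i − Σ_{j<i} ((v_i · u_j) / (u_j · u_j)) · u_j.

Step by step this gives:
  u_1 = (-2, 1, 1, -1)
  u_2 = (8/7, -11/7, 17/7, -10/7)
  u_3 = (-80/41, -231/82, -53/82, 18/41)

Orthogonality check:
  u_2 · u_1 = 0 (should be 0)
  u_3 · u_1 = 0 (should be 0)
  u_3 · u_2 = 0 (should be 0)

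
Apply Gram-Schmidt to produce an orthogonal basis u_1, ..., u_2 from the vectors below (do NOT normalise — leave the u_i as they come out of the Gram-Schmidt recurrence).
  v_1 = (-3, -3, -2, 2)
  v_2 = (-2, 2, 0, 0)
Orthogonal basis:
  u_1 = (-3, -3, -2, 2)
  u_2 = (-2, 2, 0, 0)

Apply the Gram-Schmidt recurrence
  u_1 = v_1
  u_i = v_i − Σ_{j<i} ((v_i · u_j) / (u_j · u_j)) · u_j.

Step by step this gives:
  u_1 = (-3, -3, -2, 2)
  u_2 = (-2, 2, 0, 0)

Orthogonality check:
  u_2 · u_1 = 0 (should be 0)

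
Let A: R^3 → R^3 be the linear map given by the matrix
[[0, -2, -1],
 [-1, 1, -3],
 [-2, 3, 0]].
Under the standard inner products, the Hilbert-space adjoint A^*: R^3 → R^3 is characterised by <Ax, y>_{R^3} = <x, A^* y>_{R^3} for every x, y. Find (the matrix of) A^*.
A^* = A^T =
[[0, -1, -2],
 [-2, 1, 3],
 [-1, -3, 0]]

For real matrices with standard dot products, the defining identity <Ax, y> = <x, A^* y> gives (Ax)^T y = x^T (A^*) y, i.e. x^T A^T y = x^T (A^*) y. Since this holds for all x, y, we must have A^* = A^T. Therefore
A^* =
[[0, -1, -2],
 [-2, 1, 3],
 [-1, -3, 0]].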